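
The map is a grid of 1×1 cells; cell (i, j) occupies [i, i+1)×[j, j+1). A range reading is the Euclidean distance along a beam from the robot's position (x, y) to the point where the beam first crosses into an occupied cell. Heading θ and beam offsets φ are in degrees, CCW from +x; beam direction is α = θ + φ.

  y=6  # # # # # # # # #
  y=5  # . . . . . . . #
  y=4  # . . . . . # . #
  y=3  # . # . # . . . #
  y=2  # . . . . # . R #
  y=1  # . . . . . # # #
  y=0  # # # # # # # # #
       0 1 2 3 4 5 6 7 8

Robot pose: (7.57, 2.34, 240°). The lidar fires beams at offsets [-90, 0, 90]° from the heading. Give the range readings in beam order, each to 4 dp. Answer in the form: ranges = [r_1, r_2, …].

ranges = [2.9676, 0.3926, 0.4965]

beam 1: φ=-90°, α=150°
  dir = (cos 150°, sin 150°) = (-0.8660, 0.5000); from cell (7,2)
  next x-line at t=0.6582, next y-line at t=1.3200; Δt_x=1.1547, Δt_y=2.0000
    x: enter (6,2) at t=0.6582
    y: enter (6,3) at t=1.3200
    x: enter (5,3) at t=1.8129
    x: enter (4,3) at t=2.9676 ← occupied
  → r_1 = 2.9676
beam 2: φ=0°, α=240°
  dir = (cos 240°, sin 240°) = (-0.5000, -0.8660); from cell (7,2)
  next x-line at t=1.1400, next y-line at t=0.3926; Δt_x=2.0000, Δt_y=1.1547
    y: enter (7,1) at t=0.3926 ← occupied
  → r_2 = 0.3926
beam 3: φ=90°, α=330°
  dir = (cos 330°, sin 330°) = (0.8660, -0.5000); from cell (7,2)
  next x-line at t=0.4965, next y-line at t=0.6800; Δt_x=1.1547, Δt_y=2.0000
    x: enter (8,2) at t=0.4965 ← occupied
  → r_3 = 0.4965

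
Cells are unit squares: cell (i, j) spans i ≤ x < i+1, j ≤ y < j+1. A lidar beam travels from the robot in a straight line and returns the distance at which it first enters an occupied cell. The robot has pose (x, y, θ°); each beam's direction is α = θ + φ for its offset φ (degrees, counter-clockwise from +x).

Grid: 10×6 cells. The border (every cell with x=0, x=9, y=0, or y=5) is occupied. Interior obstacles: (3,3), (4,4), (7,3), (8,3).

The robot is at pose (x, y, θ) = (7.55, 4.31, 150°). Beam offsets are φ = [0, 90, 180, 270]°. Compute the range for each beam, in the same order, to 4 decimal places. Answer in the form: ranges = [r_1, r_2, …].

ranges = [1.3800, 0.3580, 0.6200, 0.7967]

beam 1: φ=0°, α=150°
  dir = (cos 150°, sin 150°) = (-0.8660, 0.5000); from cell (7,4)
  next x-line at t=0.6351, next y-line at t=1.3800; Δt_x=1.1547, Δt_y=2.0000
    x: enter (6,4) at t=0.6351
    y: enter (6,5) at t=1.3800 ← occupied
  → r_1 = 1.3800
beam 2: φ=90°, α=240°
  dir = (cos 240°, sin 240°) = (-0.5000, -0.8660); from cell (7,4)
  next x-line at t=1.1000, next y-line at t=0.3580; Δt_x=2.0000, Δt_y=1.1547
    y: enter (7,3) at t=0.3580 ← occupied
  → r_2 = 0.3580
beam 3: φ=180°, α=330°
  dir = (cos 330°, sin 330°) = (0.8660, -0.5000); from cell (7,4)
  next x-line at t=0.5196, next y-line at t=0.6200; Δt_x=1.1547, Δt_y=2.0000
    x: enter (8,4) at t=0.5196
    y: enter (8,3) at t=0.6200 ← occupied
  → r_3 = 0.6200
beam 4: φ=270°, α=60°
  dir = (cos 60°, sin 60°) = (0.5000, 0.8660); from cell (7,4)
  next x-line at t=0.9000, next y-line at t=0.7967; Δt_x=2.0000, Δt_y=1.1547
    y: enter (7,5) at t=0.7967 ← occupied
  → r_4 = 0.7967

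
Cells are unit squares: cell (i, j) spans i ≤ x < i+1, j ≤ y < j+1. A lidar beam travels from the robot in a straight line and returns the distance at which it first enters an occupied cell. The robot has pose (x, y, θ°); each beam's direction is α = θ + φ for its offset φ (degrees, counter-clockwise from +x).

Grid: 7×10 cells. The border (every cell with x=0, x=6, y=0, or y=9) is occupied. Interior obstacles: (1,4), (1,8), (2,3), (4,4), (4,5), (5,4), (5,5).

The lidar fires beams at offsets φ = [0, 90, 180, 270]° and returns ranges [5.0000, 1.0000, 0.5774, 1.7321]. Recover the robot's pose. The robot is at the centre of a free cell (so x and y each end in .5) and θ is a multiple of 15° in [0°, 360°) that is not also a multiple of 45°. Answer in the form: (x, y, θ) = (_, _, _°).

The pose lattice has 33·16 = 528 candidates. Test each by forward raycasting.
  (2.5, 2.5, 30°): beam 1 = 3.0000 ≠ 5.0000 ✗
  (3.5, 3.5, 300°): beam 1 = 2.8868 ≠ 5.0000 ✗
  (5.5, 3.5, 120°): beam 1 = 0.5774 ≠ 5.0000 ✗
  (2.5, 1.5, 255°): beam 1 = 0.5176 ≠ 5.0000 ✗
  (5.5, 8.5, 255°): beam 1 = 2.5882 ≠ 5.0000 ✗
  …
  (5.5, 7.5, 210°): r_1=5.0000, r_2=1.0000, r_3=0.5774, r_4=1.7321 — all match ✓
Unique over the lattice → pose = (5.5, 7.5, 210°).

(x, y, θ) = (5.5, 7.5, 210°)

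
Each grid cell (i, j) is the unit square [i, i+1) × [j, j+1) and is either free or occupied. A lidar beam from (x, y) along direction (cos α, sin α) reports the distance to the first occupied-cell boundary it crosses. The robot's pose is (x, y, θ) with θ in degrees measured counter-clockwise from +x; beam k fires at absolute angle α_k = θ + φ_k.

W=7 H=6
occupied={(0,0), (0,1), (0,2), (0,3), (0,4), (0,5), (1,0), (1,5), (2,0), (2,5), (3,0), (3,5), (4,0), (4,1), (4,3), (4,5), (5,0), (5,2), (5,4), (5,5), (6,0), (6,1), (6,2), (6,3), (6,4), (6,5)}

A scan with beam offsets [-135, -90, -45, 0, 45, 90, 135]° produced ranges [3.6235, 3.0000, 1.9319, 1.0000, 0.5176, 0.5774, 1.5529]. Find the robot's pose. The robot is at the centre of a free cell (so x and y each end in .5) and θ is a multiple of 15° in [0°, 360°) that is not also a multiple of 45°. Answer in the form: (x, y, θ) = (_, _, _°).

Enumerate (i+0.5, j+0.5, θ) over the 16 free cells and 16 admissible headings. For each, cast all 7 beams and compare to the given ranges.
  (2.5, 1.5, 75°): beam 1 = 0.5774 ≠ 3.6235 ✗
  (3.5, 4.5, 195°): beam 1 = 0.5774 ≠ 3.6235 ✗
  (5.5, 3.5, 60°): beam 1 = 0.5176 ≠ 3.6235 ✗
  (3.5, 3.5, 330°): beam 1 = 2.5882 ≠ 3.6235 ✗
  …
  (2.5, 4.5, 30°): r_1=3.6235, r_2=3.0000, r_3=1.9319, r_4=1.0000, r_5=0.5176, r_6=0.5774, r_7=1.5529 — all match ✓
No second candidate reproduces the full scan.

(x, y, θ) = (2.5, 4.5, 30°)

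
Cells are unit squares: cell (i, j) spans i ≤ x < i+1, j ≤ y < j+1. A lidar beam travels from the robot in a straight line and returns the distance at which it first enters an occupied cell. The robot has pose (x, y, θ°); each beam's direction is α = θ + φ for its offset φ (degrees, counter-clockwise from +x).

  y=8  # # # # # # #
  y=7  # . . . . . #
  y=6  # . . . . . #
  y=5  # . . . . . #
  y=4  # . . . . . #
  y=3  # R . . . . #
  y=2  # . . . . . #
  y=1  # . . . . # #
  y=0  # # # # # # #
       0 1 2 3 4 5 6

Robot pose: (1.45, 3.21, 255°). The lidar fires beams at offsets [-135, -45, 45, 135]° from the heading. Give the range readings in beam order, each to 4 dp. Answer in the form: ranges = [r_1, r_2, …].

beam 1: φ=-135°, α=120°
  cosα=-0.5000 sinα=0.8660 | (1,3) | tMaxX 0.9000 tMaxY 0.9122 | tΔX 2.0000 tΔY 1.1547
    t=0.9000 [x] (0,3) — stop
  → r_1 = 0.9000
beam 2: φ=-45°, α=210°
  cosα=-0.8660 sinα=-0.5000 | (1,3) | tMaxX 0.5196 tMaxY 0.4200 | tΔX 1.1547 tΔY 2.0000
    t=0.4200 [y] (1,2)
    t=0.5196 [x] (0,2) — stop
  → r_2 = 0.5196
beam 3: φ=45°, α=300°
  cosα=0.5000 sinα=-0.8660 | (1,3) | tMaxX 1.1000 tMaxY 0.2425 | tΔX 2.0000 tΔY 1.1547
    t=0.2425 [y] (1,2)
    t=1.1000 [x] (2,2)
    t=1.3972 [y] (2,1)
    t=2.5519 [y] (2,0) — stop
  → r_3 = 2.5519
beam 4: φ=135°, α=30°
  cosα=0.8660 sinα=0.5000 | (1,3) | tMaxX 0.6351 tMaxY 1.5800 | tΔX 1.1547 tΔY 2.0000
    t=0.6351 [x] (2,3)
    t=1.5800 [y] (2,4)
    t=1.7898 [x] (3,4)
    t=2.9445 [x] (4,4)
    t=3.5800 [y] (4,5)
    t=4.0992 [x] (5,5)
    t=5.2539 [x] (6,5) — stop
  → r_4 = 5.2539

ranges = [0.9000, 0.5196, 2.5519, 5.2539]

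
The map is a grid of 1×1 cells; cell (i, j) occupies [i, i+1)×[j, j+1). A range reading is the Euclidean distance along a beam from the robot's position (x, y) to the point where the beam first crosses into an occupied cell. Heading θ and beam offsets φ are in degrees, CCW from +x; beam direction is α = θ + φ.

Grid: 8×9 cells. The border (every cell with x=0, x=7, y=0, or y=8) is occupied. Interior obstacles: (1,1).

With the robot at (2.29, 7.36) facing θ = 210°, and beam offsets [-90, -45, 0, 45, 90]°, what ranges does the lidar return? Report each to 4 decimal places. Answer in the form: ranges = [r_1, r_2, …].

beam 1: φ=-90°, α=120°
  cosα=-0.5000 sinα=0.8660 | (2,7) | tMaxX 0.5800 tMaxY 0.7390 | tΔX 2.0000 tΔY 1.1547
    t=0.5800 [x] (1,7)
    t=0.7390 [y] (1,8) — stop
  → r_1 = 0.7390
beam 2: φ=-45°, α=165°
  cosα=-0.9659 sinα=0.2588 | (2,7) | tMaxX 0.3002 tMaxY 2.4728 | tΔX 1.0353 tΔY 3.8637
    t=0.3002 [x] (1,7)
    t=1.3355 [x] (0,7) — stop
  → r_2 = 1.3355
beam 3: φ=0°, α=210°
  cosα=-0.8660 sinα=-0.5000 | (2,7) | tMaxX 0.3349 tMaxY 0.7200 | tΔX 1.1547 tΔY 2.0000
    t=0.3349 [x] (1,7)
    t=0.7200 [y] (1,6)
    t=1.4896 [x] (0,6) — stop
  → r_3 = 1.4896
beam 4: φ=45°, α=255°
  cosα=-0.2588 sinα=-0.9659 | (2,7) | tMaxX 1.1205 tMaxY 0.3727 | tΔX 3.8637 tΔY 1.0353
    t=0.3727 [y] (2,6)
    t=1.1205 [x] (1,6)
    t=1.4080 [y] (1,5)
    t=2.4433 [y] (1,4)
    t=3.4785 [y] (1,3)
    t=4.5138 [y] (1,2)
    t=4.9842 [x] (0,2) — stop
  → r_4 = 4.9842
beam 5: φ=90°, α=300°
  cosα=0.5000 sinα=-0.8660 | (2,7) | tMaxX 1.4200 tMaxY 0.4157 | tΔX 2.0000 tΔY 1.1547
    t=0.4157 [y] (2,6)
    t=1.4200 [x] (3,6)
    t=1.5704 [y] (3,5)
    t=2.7251 [y] (3,4)
    t=3.4200 [x] (4,4)
    t=3.8798 [y] (4,3)
    t=5.0345 [y] (4,2)
    t=5.4200 [x] (5,2)
    t=6.1892 [y] (5,1)
    t=7.3439 [y] (5,0) — stop
  → r_5 = 7.3439

ranges = [0.7390, 1.3355, 1.4896, 4.9842, 7.3439]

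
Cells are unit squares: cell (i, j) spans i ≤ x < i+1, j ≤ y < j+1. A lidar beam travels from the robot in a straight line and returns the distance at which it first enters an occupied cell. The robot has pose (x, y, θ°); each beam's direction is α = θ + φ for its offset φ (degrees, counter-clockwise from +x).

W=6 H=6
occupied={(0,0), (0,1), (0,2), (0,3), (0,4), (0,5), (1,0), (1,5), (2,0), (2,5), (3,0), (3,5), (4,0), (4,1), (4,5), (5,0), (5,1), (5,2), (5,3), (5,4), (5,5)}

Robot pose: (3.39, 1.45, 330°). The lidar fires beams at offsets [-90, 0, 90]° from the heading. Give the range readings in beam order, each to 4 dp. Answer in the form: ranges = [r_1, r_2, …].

beam 1: φ=-90°, α=240°
  dir = (cos 240°, sin 240°) = (-0.5000, -0.8660); from cell (3,1)
  next x-line at t=0.7800, next y-line at t=0.5196; Δt_x=2.0000, Δt_y=1.1547
    y: enter (3,0) at t=0.5196 ← occupied
  → r_1 = 0.5196
beam 2: φ=0°, α=330°
  dir = (cos 330°, sin 330°) = (0.8660, -0.5000); from cell (3,1)
  next x-line at t=0.7044, next y-line at t=0.9000; Δt_x=1.1547, Δt_y=2.0000
    x: enter (4,1) at t=0.7044 ← occupied
  → r_2 = 0.7044
beam 3: φ=90°, α=60°
  dir = (cos 60°, sin 60°) = (0.5000, 0.8660); from cell (3,1)
  next x-line at t=1.2200, next y-line at t=0.6351; Δt_x=2.0000, Δt_y=1.1547
    y: enter (3,2) at t=0.6351
    x: enter (4,2) at t=1.2200
    y: enter (4,3) at t=1.7898
    y: enter (4,4) at t=2.9445
    x: enter (5,4) at t=3.2200 ← occupied
  → r_3 = 3.2200

ranges = [0.5196, 0.7044, 3.2200]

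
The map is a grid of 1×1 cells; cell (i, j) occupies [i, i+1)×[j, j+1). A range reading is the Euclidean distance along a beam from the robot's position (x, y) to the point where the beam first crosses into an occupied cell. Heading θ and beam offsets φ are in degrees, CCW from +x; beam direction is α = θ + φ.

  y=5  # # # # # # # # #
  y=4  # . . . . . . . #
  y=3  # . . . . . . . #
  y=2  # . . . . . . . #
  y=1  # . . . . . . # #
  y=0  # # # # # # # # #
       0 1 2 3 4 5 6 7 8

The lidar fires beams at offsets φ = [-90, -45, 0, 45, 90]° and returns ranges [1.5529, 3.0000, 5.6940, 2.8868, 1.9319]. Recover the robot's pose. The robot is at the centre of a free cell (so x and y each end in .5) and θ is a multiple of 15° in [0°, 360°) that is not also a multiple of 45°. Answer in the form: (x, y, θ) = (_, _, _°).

(x, y, θ) = (6.5, 3.5, 195°)

Enumerate (i+0.5, j+0.5, θ) over the 27 free cells and 16 admissible headings. For each, cast all 5 beams and compare to the given ranges.
  (5.5, 3.5, 165°): beam 2 = 1.7321 ≠ 3.0000 ✗
  (1.5, 2.5, 210°): beam 1 = 1.0000 ≠ 1.5529 ✗
  (4.5, 2.5, 285°): beam 1 = 3.6235 ≠ 1.5529 ✗
  (6.5, 3.5, 345°): beam 1 = 2.5882 ≠ 1.5529 ✗
  …
  (6.5, 3.5, 195°): r_1=1.5529, r_2=3.0000, r_3=5.6940, r_4=2.8868, r_5=1.9319 — all match ✓
Unique over the lattice → pose = (6.5, 3.5, 195°).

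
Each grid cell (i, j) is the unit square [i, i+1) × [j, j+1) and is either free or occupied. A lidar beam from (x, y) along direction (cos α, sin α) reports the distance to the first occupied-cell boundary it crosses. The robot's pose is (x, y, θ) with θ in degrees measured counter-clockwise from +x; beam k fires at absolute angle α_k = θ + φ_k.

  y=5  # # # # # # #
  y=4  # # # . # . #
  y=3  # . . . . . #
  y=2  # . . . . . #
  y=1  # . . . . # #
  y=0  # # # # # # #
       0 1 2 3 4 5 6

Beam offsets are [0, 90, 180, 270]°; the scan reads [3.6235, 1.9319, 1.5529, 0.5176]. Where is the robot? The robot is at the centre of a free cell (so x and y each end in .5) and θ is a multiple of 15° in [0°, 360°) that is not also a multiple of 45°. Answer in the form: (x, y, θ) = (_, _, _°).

(x, y, θ) = (4.5, 3.5, 195°)

Candidates: 16 free-cell centres × 16 headings = 256 poses. Raycast each; keep the one whose scan matches to 4 dp.
  (4.5, 2.5, 255°): beam 1 = 1.5529 ≠ 3.6235 ✗
  (3.5, 4.5, 120°): beam 1 = 0.5774 ≠ 3.6235 ✗
  (3.5, 2.5, 330°): beam 1 = 1.7321 ≠ 3.6235 ✗
  …
  (4.5, 3.5, 195°): r_1=3.6235, r_2=1.9319, r_3=1.5529, r_4=0.5176 — all match ✓
Only this pose fits every beam.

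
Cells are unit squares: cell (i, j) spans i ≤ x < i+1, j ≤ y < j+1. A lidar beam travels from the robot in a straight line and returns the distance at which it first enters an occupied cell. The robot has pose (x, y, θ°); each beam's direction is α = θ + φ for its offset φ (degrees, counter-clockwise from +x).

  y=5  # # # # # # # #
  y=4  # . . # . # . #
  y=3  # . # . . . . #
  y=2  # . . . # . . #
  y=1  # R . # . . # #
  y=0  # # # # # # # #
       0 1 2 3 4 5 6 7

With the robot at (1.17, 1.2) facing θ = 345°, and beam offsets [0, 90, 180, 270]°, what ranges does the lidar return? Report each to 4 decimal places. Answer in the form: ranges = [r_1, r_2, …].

ranges = [0.7727, 3.9340, 0.1760, 0.2071]

beam 1: φ=0°, α=345°
  direction (0.9659, -0.2588); cell (1,1); t to first gridline: x 0.8593, y 0.7727 (then +1.0353 / +3.8637)
    (1,0) via y @ 0.7727  # hit
  → r_1 = 0.7727
beam 2: φ=90°, α=75°
  direction (0.2588, 0.9659); cell (1,1); t to first gridline: x 3.2069, y 0.8282 (then +3.8637 / +1.0353)
    (1,2) via y @ 0.8282
    (1,3) via y @ 1.8635
    (1,4) via y @ 2.8988
    (2,4) via x @ 3.2069
    (2,5) via y @ 3.9340  # hit
  → r_2 = 3.9340
beam 3: φ=180°, α=165°
  direction (-0.9659, 0.2588); cell (1,1); t to first gridline: x 0.1760, y 3.0910 (then +1.0353 / +3.8637)
    (0,1) via x @ 0.1760  # hit
  → r_3 = 0.1760
beam 4: φ=270°, α=255°
  direction (-0.2588, -0.9659); cell (1,1); t to first gridline: x 0.6568, y 0.2071 (then +3.8637 / +1.0353)
    (1,0) via y @ 0.2071  # hit
  → r_4 = 0.2071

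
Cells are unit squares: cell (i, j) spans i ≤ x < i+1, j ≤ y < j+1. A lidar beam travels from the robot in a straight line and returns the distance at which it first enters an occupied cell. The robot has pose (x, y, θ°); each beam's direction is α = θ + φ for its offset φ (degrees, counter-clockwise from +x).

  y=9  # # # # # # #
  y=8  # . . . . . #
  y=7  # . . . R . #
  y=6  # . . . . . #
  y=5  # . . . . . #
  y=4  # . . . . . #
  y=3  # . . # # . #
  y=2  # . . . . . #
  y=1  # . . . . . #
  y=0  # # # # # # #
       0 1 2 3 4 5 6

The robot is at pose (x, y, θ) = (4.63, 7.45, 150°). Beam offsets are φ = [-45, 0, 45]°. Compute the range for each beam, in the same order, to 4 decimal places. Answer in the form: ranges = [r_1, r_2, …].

beam 1: φ=-45°, α=105°
  cosα=-0.2588 sinα=0.9659 | (4,7) | tMaxX 2.4341 tMaxY 0.5694 | tΔX 3.8637 tΔY 1.0353
    t=0.5694 [y] (4,8)
    t=1.6047 [y] (4,9) — stop
  → r_1 = 1.6047
beam 2: φ=0°, α=150°
  cosα=-0.8660 sinα=0.5000 | (4,7) | tMaxX 0.7275 tMaxY 1.1000 | tΔX 1.1547 tΔY 2.0000
    t=0.7275 [x] (3,7)
    t=1.1000 [y] (3,8)
    t=1.8822 [x] (2,8)
    t=3.0369 [x] (1,8)
    t=3.1000 [y] (1,9) — stop
  → r_2 = 3.1000
beam 3: φ=45°, α=195°
  cosα=-0.9659 sinα=-0.2588 | (4,7) | tMaxX 0.6522 tMaxY 1.7387 | tΔX 1.0353 tΔY 3.8637
    t=0.6522 [x] (3,7)
    t=1.6875 [x] (2,7)
    t=1.7387 [y] (2,6)
    t=2.7228 [x] (1,6)
    t=3.7581 [x] (0,6) — stop
  → r_3 = 3.7581

ranges = [1.6047, 3.1000, 3.7581]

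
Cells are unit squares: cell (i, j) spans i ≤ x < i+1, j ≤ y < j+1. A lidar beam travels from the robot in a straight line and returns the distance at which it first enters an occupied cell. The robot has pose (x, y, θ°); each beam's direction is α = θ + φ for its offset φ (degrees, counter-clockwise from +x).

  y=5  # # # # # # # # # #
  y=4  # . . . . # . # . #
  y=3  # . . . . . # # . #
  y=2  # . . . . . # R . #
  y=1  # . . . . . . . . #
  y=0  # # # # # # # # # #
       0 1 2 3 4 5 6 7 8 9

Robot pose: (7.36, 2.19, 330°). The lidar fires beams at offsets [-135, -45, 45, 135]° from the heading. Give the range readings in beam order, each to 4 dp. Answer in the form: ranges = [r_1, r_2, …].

beam 1: φ=-135°, α=195°
  cosα=-0.9659 sinα=-0.2588 | (7,2) | tMaxX 0.3727 tMaxY 0.7341 | tΔX 1.0353 tΔY 3.8637
    t=0.3727 [x] (6,2) — stop
  → r_1 = 0.3727
beam 2: φ=-45°, α=285°
  cosα=0.2588 sinα=-0.9659 | (7,2) | tMaxX 2.4728 tMaxY 0.1967 | tΔX 3.8637 tΔY 1.0353
    t=0.1967 [y] (7,1)
    t=1.2320 [y] (7,0) — stop
  → r_2 = 1.2320
beam 3: φ=45°, α=15°
  cosα=0.9659 sinα=0.2588 | (7,2) | tMaxX 0.6626 tMaxY 3.1296 | tΔX 1.0353 tΔY 3.8637
    t=0.6626 [x] (8,2)
    t=1.6979 [x] (9,2) — stop
  → r_3 = 1.6979
beam 4: φ=135°, α=105°
  cosα=-0.2588 sinα=0.9659 | (7,2) | tMaxX 1.3909 tMaxY 0.8386 | tΔX 3.8637 tΔY 1.0353
    t=0.8386 [y] (7,3) — stop
  → r_4 = 0.8386

ranges = [0.3727, 1.2320, 1.6979, 0.8386]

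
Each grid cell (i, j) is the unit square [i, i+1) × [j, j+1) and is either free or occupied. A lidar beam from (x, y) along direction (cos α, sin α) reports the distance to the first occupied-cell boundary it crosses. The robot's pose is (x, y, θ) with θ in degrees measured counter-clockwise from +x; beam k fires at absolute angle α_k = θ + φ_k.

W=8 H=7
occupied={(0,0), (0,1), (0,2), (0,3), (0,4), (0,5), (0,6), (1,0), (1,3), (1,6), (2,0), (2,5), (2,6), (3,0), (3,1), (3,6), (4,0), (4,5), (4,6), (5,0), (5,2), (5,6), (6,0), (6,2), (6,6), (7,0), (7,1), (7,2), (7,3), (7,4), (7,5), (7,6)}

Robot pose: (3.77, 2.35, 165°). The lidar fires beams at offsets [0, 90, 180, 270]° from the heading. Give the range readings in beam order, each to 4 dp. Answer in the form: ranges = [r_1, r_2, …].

ranges = [2.5114, 0.3623, 1.2734, 2.7435]

beam 1: φ=0°, α=165°
  dir = (cos 165°, sin 165°) = (-0.9659, 0.2588); from cell (3,2)
  next x-line at t=0.7972, next y-line at t=2.5114; Δt_x=1.0353, Δt_y=3.8637
    x: enter (2,2) at t=0.7972
    x: enter (1,2) at t=1.8324
    y: enter (1,3) at t=2.5114 ← occupied
  → r_1 = 2.5114
beam 2: φ=90°, α=255°
  dir = (cos 255°, sin 255°) = (-0.2588, -0.9659); from cell (3,2)
  next x-line at t=2.9751, next y-line at t=0.3623; Δt_x=3.8637, Δt_y=1.0353
    y: enter (3,1) at t=0.3623 ← occupied
  → r_2 = 0.3623
beam 3: φ=180°, α=345°
  dir = (cos 345°, sin 345°) = (0.9659, -0.2588); from cell (3,2)
  next x-line at t=0.2381, next y-line at t=1.3523; Δt_x=1.0353, Δt_y=3.8637
    x: enter (4,2) at t=0.2381
    x: enter (5,2) at t=1.2734 ← occupied
  → r_3 = 1.2734
beam 4: φ=270°, α=75°
  dir = (cos 75°, sin 75°) = (0.2588, 0.9659); from cell (3,2)
  next x-line at t=0.8887, next y-line at t=0.6729; Δt_x=3.8637, Δt_y=1.0353
    y: enter (3,3) at t=0.6729
    x: enter (4,3) at t=0.8887
    y: enter (4,4) at t=1.7082
    y: enter (4,5) at t=2.7435 ← occupied
  → r_4 = 2.7435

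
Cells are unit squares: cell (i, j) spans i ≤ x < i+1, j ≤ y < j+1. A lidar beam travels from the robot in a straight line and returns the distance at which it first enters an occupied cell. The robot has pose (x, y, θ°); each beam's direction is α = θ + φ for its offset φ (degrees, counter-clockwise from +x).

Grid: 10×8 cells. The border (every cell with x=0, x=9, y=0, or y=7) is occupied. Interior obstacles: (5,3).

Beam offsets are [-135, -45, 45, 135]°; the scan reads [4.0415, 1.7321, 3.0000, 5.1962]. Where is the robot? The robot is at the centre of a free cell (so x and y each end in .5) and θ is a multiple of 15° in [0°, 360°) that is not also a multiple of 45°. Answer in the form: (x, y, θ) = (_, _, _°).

(x, y, θ) = (5.5, 5.5, 105°)

Enumerate (i+0.5, j+0.5, θ) over the 47 free cells and 16 admissible headings. For each, cast all 4 beams and compare to the given ranges.
  (4.5, 4.5, 285°): beam 2 = 4.0415 ≠ 1.7321 ✗
  (7.5, 5.5, 15°): beam 1 = 5.1962 ≠ 4.0415 ✗
  (8.5, 3.5, 60°): beam 1 = 1.9319 ≠ 4.0415 ✗
  (2.5, 4.5, 120°): beam 1 = 2.5882 ≠ 4.0415 ✗
  …
  (5.5, 5.5, 105°): r_1=4.0415, r_2=1.7321, r_3=3.0000, r_4=5.1962 — all match ✓
No second candidate reproduces the full scan.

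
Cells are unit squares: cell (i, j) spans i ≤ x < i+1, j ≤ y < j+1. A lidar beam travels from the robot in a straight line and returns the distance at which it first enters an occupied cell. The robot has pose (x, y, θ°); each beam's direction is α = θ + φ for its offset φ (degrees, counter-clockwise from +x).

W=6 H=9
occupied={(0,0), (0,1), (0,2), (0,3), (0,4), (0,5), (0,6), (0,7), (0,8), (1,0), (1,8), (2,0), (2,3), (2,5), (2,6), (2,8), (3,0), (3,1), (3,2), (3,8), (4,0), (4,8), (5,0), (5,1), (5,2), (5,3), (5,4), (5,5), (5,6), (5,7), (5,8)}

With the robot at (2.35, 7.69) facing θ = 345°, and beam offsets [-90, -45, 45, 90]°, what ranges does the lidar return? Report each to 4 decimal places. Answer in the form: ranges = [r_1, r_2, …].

ranges = [0.7143, 0.7967, 0.6200, 0.3209]

beam 1: φ=-90°, α=255°
  dir = (cos 255°, sin 255°) = (-0.2588, -0.9659); from cell (2,7)
  next x-line at t=1.3523, next y-line at t=0.7143; Δt_x=3.8637, Δt_y=1.0353
    y: enter (2,6) at t=0.7143 ← occupied
  → r_1 = 0.7143
beam 2: φ=-45°, α=300°
  dir = (cos 300°, sin 300°) = (0.5000, -0.8660); from cell (2,7)
  next x-line at t=1.3000, next y-line at t=0.7967; Δt_x=2.0000, Δt_y=1.1547
    y: enter (2,6) at t=0.7967 ← occupied
  → r_2 = 0.7967
beam 3: φ=45°, α=30°
  dir = (cos 30°, sin 30°) = (0.8660, 0.5000); from cell (2,7)
  next x-line at t=0.7506, next y-line at t=0.6200; Δt_x=1.1547, Δt_y=2.0000
    y: enter (2,8) at t=0.6200 ← occupied
  → r_3 = 0.6200
beam 4: φ=90°, α=75°
  dir = (cos 75°, sin 75°) = (0.2588, 0.9659); from cell (2,7)
  next x-line at t=2.5114, next y-line at t=0.3209; Δt_x=3.8637, Δt_y=1.0353
    y: enter (2,8) at t=0.3209 ← occupied
  → r_4 = 0.3209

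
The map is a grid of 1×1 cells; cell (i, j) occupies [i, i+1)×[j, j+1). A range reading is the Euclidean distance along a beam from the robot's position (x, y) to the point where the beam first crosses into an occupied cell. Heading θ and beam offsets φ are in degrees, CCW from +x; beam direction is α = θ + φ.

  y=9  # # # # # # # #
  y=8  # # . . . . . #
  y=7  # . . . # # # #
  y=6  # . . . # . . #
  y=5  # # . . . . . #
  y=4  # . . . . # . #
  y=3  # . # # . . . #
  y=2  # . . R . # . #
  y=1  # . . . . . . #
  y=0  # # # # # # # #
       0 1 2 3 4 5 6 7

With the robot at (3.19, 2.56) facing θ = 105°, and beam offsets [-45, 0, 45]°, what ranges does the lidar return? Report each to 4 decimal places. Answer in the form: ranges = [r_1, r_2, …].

beam 1: φ=-45°, α=60°
  d=(0.5000,0.8660)  start (3,2)  tX=1.6200 tY=0.5081  stride 1/|dx|=2.0000 1/|dy|=1.1547
    cross y-line → (3,3), t=0.5081 (wall)
  → r_1 = 0.5081
beam 2: φ=0°, α=105°
  d=(-0.2588,0.9659)  start (3,2)  tX=0.7341 tY=0.4555  stride 1/|dx|=3.8637 1/|dy|=1.0353
    cross y-line → (3,3), t=0.4555 (wall)
  → r_2 = 0.4555
beam 3: φ=45°, α=150°
  d=(-0.8660,0.5000)  start (3,2)  tX=0.2194 tY=0.8800  stride 1/|dx|=1.1547 1/|dy|=2.0000
    cross x-line → (2,2), t=0.2194
    cross y-line → (2,3), t=0.8800 (wall)
  → r_3 = 0.8800

ranges = [0.5081, 0.4555, 0.8800]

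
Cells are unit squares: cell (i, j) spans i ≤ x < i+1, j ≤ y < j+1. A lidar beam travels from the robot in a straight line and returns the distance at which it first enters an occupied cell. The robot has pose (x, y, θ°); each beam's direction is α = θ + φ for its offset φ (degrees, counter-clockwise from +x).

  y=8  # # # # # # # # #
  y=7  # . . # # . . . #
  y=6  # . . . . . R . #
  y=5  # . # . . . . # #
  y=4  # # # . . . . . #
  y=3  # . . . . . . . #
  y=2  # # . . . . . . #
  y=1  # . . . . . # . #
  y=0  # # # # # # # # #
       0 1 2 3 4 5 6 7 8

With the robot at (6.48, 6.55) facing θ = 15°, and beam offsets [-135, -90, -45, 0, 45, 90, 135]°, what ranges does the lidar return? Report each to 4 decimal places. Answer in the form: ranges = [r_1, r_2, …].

beam 1: φ=-135°, α=240°
  d=(-0.5000,-0.8660)  start (6,6)  tX=0.9600 tY=0.6351  stride 1/|dx|=2.0000 1/|dy|=1.1547
    cross y-line → (6,5), t=0.6351
    cross x-line → (5,5), t=0.9600
    cross y-line → (5,4), t=1.7898
    cross y-line → (5,3), t=2.9445
    cross x-line → (4,3), t=2.9600
    cross y-line → (4,2), t=4.0992
    cross x-line → (3,2), t=4.9600
    cross y-line → (3,1), t=5.2539
    cross y-line → (3,0), t=6.4086 (wall)
  → r_1 = 6.4086
beam 2: φ=-90°, α=285°
  d=(0.2588,-0.9659)  start (6,6)  tX=2.0091 tY=0.5694  stride 1/|dx|=3.8637 1/|dy|=1.0353
    cross y-line → (6,5), t=0.5694
    cross y-line → (6,4), t=1.6047
    cross x-line → (7,4), t=2.0091
    cross y-line → (7,3), t=2.6400
    cross y-line → (7,2), t=3.6752
    cross y-line → (7,1), t=4.7105
    cross y-line → (7,0), t=5.7458 (wall)
  → r_2 = 5.7458
beam 3: φ=-45°, α=330°
  d=(0.8660,-0.5000)  start (6,6)  tX=0.6004 tY=1.1000  stride 1/|dx|=1.1547 1/|dy|=2.0000
    cross x-line → (7,6), t=0.6004
    cross y-line → (7,5), t=1.1000 (wall)
  → r_3 = 1.1000
beam 4: φ=0°, α=15°
  d=(0.9659,0.2588)  start (6,6)  tX=0.5383 tY=1.7387  stride 1/|dx|=1.0353 1/|dy|=3.8637
    cross x-line → (7,6), t=0.5383
    cross x-line → (8,6), t=1.5736 (wall)
  → r_4 = 1.5736
beam 5: φ=45°, α=60°
  d=(0.5000,0.8660)  start (6,6)  tX=1.0400 tY=0.5196  stride 1/|dx|=2.0000 1/|dy|=1.1547
    cross y-line → (6,7), t=0.5196
    cross x-line → (7,7), t=1.0400
    cross y-line → (7,8), t=1.6743 (wall)
  → r_5 = 1.6743
beam 6: φ=90°, α=105°
  d=(-0.2588,0.9659)  start (6,6)  tX=1.8546 tY=0.4659  stride 1/|dx|=3.8637 1/|dy|=1.0353
    cross y-line → (6,7), t=0.4659
    cross y-line → (6,8), t=1.5012 (wall)
  → r_6 = 1.5012
beam 7: φ=135°, α=150°
  d=(-0.8660,0.5000)  start (6,6)  tX=0.5543 tY=0.9000  stride 1/|dx|=1.1547 1/|dy|=2.0000
    cross x-line → (5,6), t=0.5543
    cross y-line → (5,7), t=0.9000
    cross x-line → (4,7), t=1.7090 (wall)
  → r_7 = 1.7090

ranges = [6.4086, 5.7458, 1.1000, 1.5736, 1.6743, 1.5012, 1.7090]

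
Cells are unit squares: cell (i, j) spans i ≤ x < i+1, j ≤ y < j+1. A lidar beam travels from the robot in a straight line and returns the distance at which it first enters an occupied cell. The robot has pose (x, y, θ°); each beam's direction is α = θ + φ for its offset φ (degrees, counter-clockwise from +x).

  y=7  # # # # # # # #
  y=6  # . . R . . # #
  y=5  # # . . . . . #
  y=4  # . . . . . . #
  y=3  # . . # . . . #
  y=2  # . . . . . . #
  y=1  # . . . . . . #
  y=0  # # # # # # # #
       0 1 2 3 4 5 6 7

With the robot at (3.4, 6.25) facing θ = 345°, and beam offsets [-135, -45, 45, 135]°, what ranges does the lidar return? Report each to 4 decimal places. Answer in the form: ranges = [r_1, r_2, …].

beam 1: φ=-135°, α=210°
  cosα=-0.8660 sinα=-0.5000 | (3,6) | tMaxX 0.4619 tMaxY 0.5000 | tΔX 1.1547 tΔY 2.0000
    t=0.4619 [x] (2,6)
    t=0.5000 [y] (2,5)
    t=1.6166 [x] (1,5) — stop
  → r_1 = 1.6166
beam 2: φ=-45°, α=300°
  cosα=0.5000 sinα=-0.8660 | (3,6) | tMaxX 1.2000 tMaxY 0.2887 | tΔX 2.0000 tΔY 1.1547
    t=0.2887 [y] (3,5)
    t=1.2000 [x] (4,5)
    t=1.4434 [y] (4,4)
    t=2.5981 [y] (4,3)
    t=3.2000 [x] (5,3)
    t=3.7528 [y] (5,2)
    t=4.9075 [y] (5,1)
    t=5.2000 [x] (6,1)
    t=6.0622 [y] (6,0) — stop
  → r_2 = 6.0622
beam 3: φ=45°, α=30°
  cosα=0.8660 sinα=0.5000 | (3,6) | tMaxX 0.6928 tMaxY 1.5000 | tΔX 1.1547 tΔY 2.0000
    t=0.6928 [x] (4,6)
    t=1.5000 [y] (4,7) — stop
  → r_3 = 1.5000
beam 4: φ=135°, α=120°
  cosα=-0.5000 sinα=0.8660 | (3,6) | tMaxX 0.8000 tMaxY 0.8660 | tΔX 2.0000 tΔY 1.1547
    t=0.8000 [x] (2,6)
    t=0.8660 [y] (2,7) — stop
  → r_4 = 0.8660

ranges = [1.6166, 6.0622, 1.5000, 0.8660]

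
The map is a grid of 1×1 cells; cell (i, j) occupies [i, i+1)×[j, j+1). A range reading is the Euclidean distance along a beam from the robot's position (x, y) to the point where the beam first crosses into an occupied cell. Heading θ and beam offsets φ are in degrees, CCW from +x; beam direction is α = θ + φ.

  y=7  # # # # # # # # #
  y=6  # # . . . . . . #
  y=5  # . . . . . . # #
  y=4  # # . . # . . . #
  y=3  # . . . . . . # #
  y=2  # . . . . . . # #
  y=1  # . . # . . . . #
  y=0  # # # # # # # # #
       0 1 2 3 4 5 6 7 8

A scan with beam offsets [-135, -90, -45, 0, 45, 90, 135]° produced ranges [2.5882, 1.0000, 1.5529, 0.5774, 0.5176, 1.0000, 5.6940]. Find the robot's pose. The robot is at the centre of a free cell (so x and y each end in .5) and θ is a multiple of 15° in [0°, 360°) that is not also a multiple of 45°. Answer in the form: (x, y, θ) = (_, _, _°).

(x, y, θ) = (6.5, 6.5, 60°)

Enumerate (i+0.5, j+0.5, θ) over the 35 free cells and 16 admissible headings. For each, cast all 7 beams and compare to the given ranges.
  (3.5, 4.5, 165°): beam 1 = 0.5774 ≠ 2.5882 ✗
  (1.5, 2.5, 75°): beam 1 = 1.7321 ≠ 2.5882 ✗
  (2.5, 5.5, 60°): beam 1 = 3.6235 ≠ 2.5882 ✗
  (7.5, 1.5, 345°): beam 1 = 1.0000 ≠ 2.5882 ✗
  …
  (6.5, 6.5, 60°): r_1=2.5882, r_2=1.0000, r_3=1.5529, r_4=0.5774, r_5=0.5176, r_6=1.0000, r_7=5.6940 — all match ✓
No second candidate reproduces the full scan.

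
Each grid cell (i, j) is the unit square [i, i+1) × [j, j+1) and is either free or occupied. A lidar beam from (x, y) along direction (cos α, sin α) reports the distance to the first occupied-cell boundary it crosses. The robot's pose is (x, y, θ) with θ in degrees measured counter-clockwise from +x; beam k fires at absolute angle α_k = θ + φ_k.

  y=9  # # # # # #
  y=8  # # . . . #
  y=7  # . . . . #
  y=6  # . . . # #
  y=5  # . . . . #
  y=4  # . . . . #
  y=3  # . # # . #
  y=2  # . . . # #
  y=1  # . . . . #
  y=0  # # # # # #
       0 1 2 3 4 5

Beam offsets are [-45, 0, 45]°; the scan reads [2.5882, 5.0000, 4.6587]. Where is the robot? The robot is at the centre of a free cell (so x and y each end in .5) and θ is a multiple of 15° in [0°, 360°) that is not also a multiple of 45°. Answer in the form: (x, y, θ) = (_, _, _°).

Enumerate (i+0.5, j+0.5, θ) over the 27 free cells and 16 admissible headings. For each, cast all 3 beams and compare to the given ranges.
  (3.5, 8.5, 120°): beam 1 = 0.5176 ≠ 2.5882 ✗
  (4.5, 4.5, 285°): beam 1 = 1.0000 ≠ 2.5882 ✗
  (4.5, 8.5, 330°): beam 1 = 1.5529 ≠ 2.5882 ✗
  (4.5, 1.5, 15°): beam 1 = 0.5774 ≠ 2.5882 ✗
  …
  (3.5, 7.5, 240°): r_1=2.5882, r_2=5.0000, r_3=4.6587 — all match ✓
Only this pose fits every beam.

(x, y, θ) = (3.5, 7.5, 240°)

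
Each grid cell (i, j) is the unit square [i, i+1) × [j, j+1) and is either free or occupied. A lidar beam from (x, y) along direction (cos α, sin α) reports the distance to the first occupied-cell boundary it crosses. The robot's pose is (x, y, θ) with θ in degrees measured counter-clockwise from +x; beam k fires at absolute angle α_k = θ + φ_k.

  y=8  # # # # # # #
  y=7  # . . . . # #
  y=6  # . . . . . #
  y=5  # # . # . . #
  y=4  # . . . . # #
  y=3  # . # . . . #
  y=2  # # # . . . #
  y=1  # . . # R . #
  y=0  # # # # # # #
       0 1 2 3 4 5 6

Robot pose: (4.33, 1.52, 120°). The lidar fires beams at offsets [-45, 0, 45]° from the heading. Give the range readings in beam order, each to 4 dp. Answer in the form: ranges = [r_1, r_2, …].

beam 1: φ=-45°, α=75°
  d=(0.2588,0.9659)  start (4,1)  tX=2.5887 tY=0.4969  stride 1/|dx|=3.8637 1/|dy|=1.0353
    cross y-line → (4,2), t=0.4969
    cross y-line → (4,3), t=1.5322
    cross y-line → (4,4), t=2.5675
    cross x-line → (5,4), t=2.5887 (wall)
  → r_1 = 2.5887
beam 2: φ=0°, α=120°
  d=(-0.5000,0.8660)  start (4,1)  tX=0.6600 tY=0.5543  stride 1/|dx|=2.0000 1/|dy|=1.1547
    cross y-line → (4,2), t=0.5543
    cross x-line → (3,2), t=0.6600
    cross y-line → (3,3), t=1.7090
    cross x-line → (2,3), t=2.6600 (wall)
  → r_2 = 2.6600
beam 3: φ=45°, α=165°
  d=(-0.9659,0.2588)  start (4,1)  tX=0.3416 tY=1.8546  stride 1/|dx|=1.0353 1/|dy|=3.8637
    cross x-line → (3,1), t=0.3416 (wall)
  → r_3 = 0.3416

ranges = [2.5887, 2.6600, 0.3416]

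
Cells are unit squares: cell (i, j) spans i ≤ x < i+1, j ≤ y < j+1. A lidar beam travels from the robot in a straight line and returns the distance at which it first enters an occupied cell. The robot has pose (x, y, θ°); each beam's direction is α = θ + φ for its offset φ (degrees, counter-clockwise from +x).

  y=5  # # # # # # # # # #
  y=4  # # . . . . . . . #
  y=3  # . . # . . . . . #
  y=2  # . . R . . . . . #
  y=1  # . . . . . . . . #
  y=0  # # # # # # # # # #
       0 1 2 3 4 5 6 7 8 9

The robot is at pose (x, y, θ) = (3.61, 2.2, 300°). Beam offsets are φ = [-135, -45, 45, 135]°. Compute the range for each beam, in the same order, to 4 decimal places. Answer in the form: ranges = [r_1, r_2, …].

beam 1: φ=-135°, α=165°
  d=(-0.9659,0.2588)  start (3,2)  tX=0.6315 tY=3.0910  stride 1/|dx|=1.0353 1/|dy|=3.8637
    cross x-line → (2,2), t=0.6315
    cross x-line → (1,2), t=1.6668
    cross x-line → (0,2), t=2.7021 (wall)
  → r_1 = 2.7021
beam 2: φ=-45°, α=255°
  d=(-0.2588,-0.9659)  start (3,2)  tX=2.3569 tY=0.2071  stride 1/|dx|=3.8637 1/|dy|=1.0353
    cross y-line → (3,1), t=0.2071
    cross y-line → (3,0), t=1.2423 (wall)
  → r_2 = 1.2423
beam 3: φ=45°, α=345°
  d=(0.9659,-0.2588)  start (3,2)  tX=0.4038 tY=0.7727  stride 1/|dx|=1.0353 1/|dy|=3.8637
    cross x-line → (4,2), t=0.4038
    cross y-line → (4,1), t=0.7727
    cross x-line → (5,1), t=1.4390
    cross x-line → (6,1), t=2.4743
    cross x-line → (7,1), t=3.5096
    cross x-line → (8,1), t=4.5449
    cross y-line → (8,0), t=4.6364 (wall)
  → r_3 = 4.6364
beam 4: φ=135°, α=75°
  d=(0.2588,0.9659)  start (3,2)  tX=1.5068 tY=0.8282  stride 1/|dx|=3.8637 1/|dy|=1.0353
    cross y-line → (3,3), t=0.8282 (wall)
  → r_4 = 0.8282

ranges = [2.7021, 1.2423, 4.6364, 0.8282]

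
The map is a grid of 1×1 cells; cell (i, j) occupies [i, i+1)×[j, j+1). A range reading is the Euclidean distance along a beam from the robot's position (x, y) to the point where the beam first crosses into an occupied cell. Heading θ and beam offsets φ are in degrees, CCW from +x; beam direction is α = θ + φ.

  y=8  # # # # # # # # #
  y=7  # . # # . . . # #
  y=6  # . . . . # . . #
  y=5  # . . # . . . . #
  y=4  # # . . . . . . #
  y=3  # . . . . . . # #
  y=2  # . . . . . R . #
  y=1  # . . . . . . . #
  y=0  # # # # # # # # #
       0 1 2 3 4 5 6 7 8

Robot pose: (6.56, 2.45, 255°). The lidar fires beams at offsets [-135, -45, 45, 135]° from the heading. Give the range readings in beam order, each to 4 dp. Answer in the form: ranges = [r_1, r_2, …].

ranges = [5.2539, 2.9000, 1.6743, 1.1000]

beam 1: φ=-135°, α=120°
  d=(-0.5000,0.8660)  start (6,2)  tX=1.1200 tY=0.6351  stride 1/|dx|=2.0000 1/|dy|=1.1547
    cross y-line → (6,3), t=0.6351
    cross x-line → (5,3), t=1.1200
    cross y-line → (5,4), t=1.7898
    cross y-line → (5,5), t=2.9445
    cross x-line → (4,5), t=3.1200
    cross y-line → (4,6), t=4.0992
    cross x-line → (3,6), t=5.1200
    cross y-line → (3,7), t=5.2539 (wall)
  → r_1 = 5.2539
beam 2: φ=-45°, α=210°
  d=(-0.8660,-0.5000)  start (6,2)  tX=0.6466 tY=0.9000  stride 1/|dx|=1.1547 1/|dy|=2.0000
    cross x-line → (5,2), t=0.6466
    cross y-line → (5,1), t=0.9000
    cross x-line → (4,1), t=1.8013
    cross y-line → (4,0), t=2.9000 (wall)
  → r_2 = 2.9000
beam 3: φ=45°, α=300°
  d=(0.5000,-0.8660)  start (6,2)  tX=0.8800 tY=0.5196  stride 1/|dx|=2.0000 1/|dy|=1.1547
    cross y-line → (6,1), t=0.5196
    cross x-line → (7,1), t=0.8800
    cross y-line → (7,0), t=1.6743 (wall)
  → r_3 = 1.6743
beam 4: φ=135°, α=30°
  d=(0.8660,0.5000)  start (6,2)  tX=0.5081 tY=1.1000  stride 1/|dx|=1.1547 1/|dy|=2.0000
    cross x-line → (7,2), t=0.5081
    cross y-line → (7,3), t=1.1000 (wall)
  → r_4 = 1.1000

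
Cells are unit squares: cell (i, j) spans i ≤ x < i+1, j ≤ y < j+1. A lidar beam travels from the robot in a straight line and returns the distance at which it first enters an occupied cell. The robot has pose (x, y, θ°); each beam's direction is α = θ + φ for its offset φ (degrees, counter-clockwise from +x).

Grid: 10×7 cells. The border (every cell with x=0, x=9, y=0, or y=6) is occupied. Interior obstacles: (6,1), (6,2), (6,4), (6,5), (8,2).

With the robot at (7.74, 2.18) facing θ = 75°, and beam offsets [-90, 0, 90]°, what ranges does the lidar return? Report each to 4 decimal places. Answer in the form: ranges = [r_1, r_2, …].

ranges = [0.2692, 3.9548, 0.7661]

beam 1: φ=-90°, α=345°
  dir = (cos 345°, sin 345°) = (0.9659, -0.2588); from cell (7,2)
  next x-line at t=0.2692, next y-line at t=0.6955; Δt_x=1.0353, Δt_y=3.8637
    x: enter (8,2) at t=0.2692 ← occupied
  → r_1 = 0.2692
beam 2: φ=0°, α=75°
  dir = (cos 75°, sin 75°) = (0.2588, 0.9659); from cell (7,2)
  next x-line at t=1.0046, next y-line at t=0.8489; Δt_x=3.8637, Δt_y=1.0353
    y: enter (7,3) at t=0.8489
    x: enter (8,3) at t=1.0046
    y: enter (8,4) at t=1.8842
    y: enter (8,5) at t=2.9195
    y: enter (8,6) at t=3.9548 ← occupied
  → r_2 = 3.9548
beam 3: φ=90°, α=165°
  dir = (cos 165°, sin 165°) = (-0.9659, 0.2588); from cell (7,2)
  next x-line at t=0.7661, next y-line at t=3.1682; Δt_x=1.0353, Δt_y=3.8637
    x: enter (6,2) at t=0.7661 ← occupied
  → r_3 = 0.7661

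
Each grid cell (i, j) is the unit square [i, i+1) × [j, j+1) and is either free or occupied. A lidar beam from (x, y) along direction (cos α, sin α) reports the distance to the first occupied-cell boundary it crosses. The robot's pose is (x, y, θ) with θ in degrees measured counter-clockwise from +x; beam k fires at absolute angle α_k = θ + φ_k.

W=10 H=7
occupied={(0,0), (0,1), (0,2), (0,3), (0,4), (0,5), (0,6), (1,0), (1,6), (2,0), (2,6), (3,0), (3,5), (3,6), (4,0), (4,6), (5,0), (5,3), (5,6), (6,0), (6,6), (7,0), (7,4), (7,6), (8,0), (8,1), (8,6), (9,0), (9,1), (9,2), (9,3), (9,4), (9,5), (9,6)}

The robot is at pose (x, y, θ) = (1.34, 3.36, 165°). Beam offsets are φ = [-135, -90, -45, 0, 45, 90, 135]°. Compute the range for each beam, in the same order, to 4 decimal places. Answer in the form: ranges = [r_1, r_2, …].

ranges = [5.2800, 2.7331, 0.6800, 0.3520, 0.3926, 1.3137, 2.7251]

beam 1: φ=-135°, α=30°
  dir = (cos 30°, sin 30°) = (0.8660, 0.5000); from cell (1,3)
  next x-line at t=0.7621, next y-line at t=1.2800; Δt_x=1.1547, Δt_y=2.0000
    x: enter (2,3) at t=0.7621
    y: enter (2,4) at t=1.2800
    x: enter (3,4) at t=1.9168
    x: enter (4,4) at t=3.0715
    y: enter (4,5) at t=3.2800
    x: enter (5,5) at t=4.2262
    y: enter (5,6) at t=5.2800 ← occupied
  → r_1 = 5.2800
beam 2: φ=-90°, α=75°
  dir = (cos 75°, sin 75°) = (0.2588, 0.9659); from cell (1,3)
  next x-line at t=2.5500, next y-line at t=0.6626; Δt_x=3.8637, Δt_y=1.0353
    y: enter (1,4) at t=0.6626
    y: enter (1,5) at t=1.6979
    x: enter (2,5) at t=2.5500
    y: enter (2,6) at t=2.7331 ← occupied
  → r_2 = 2.7331
beam 3: φ=-45°, α=120°
  dir = (cos 120°, sin 120°) = (-0.5000, 0.8660); from cell (1,3)
  next x-line at t=0.6800, next y-line at t=0.7390; Δt_x=2.0000, Δt_y=1.1547
    x: enter (0,3) at t=0.6800 ← occupied
  → r_3 = 0.6800
beam 4: φ=0°, α=165°
  dir = (cos 165°, sin 165°) = (-0.9659, 0.2588); from cell (1,3)
  next x-line at t=0.3520, next y-line at t=2.4728; Δt_x=1.0353, Δt_y=3.8637
    x: enter (0,3) at t=0.3520 ← occupied
  → r_4 = 0.3520
beam 5: φ=45°, α=210°
  dir = (cos 210°, sin 210°) = (-0.8660, -0.5000); from cell (1,3)
  next x-line at t=0.3926, next y-line at t=0.7200; Δt_x=1.1547, Δt_y=2.0000
    x: enter (0,3) at t=0.3926 ← occupied
  → r_5 = 0.3926
beam 6: φ=90°, α=255°
  dir = (cos 255°, sin 255°) = (-0.2588, -0.9659); from cell (1,3)
  next x-line at t=1.3137, next y-line at t=0.3727; Δt_x=3.8637, Δt_y=1.0353
    y: enter (1,2) at t=0.3727
    x: enter (0,2) at t=1.3137 ← occupied
  → r_6 = 1.3137
beam 7: φ=135°, α=300°
  dir = (cos 300°, sin 300°) = (0.5000, -0.8660); from cell (1,3)
  next x-line at t=1.3200, next y-line at t=0.4157; Δt_x=2.0000, Δt_y=1.1547
    y: enter (1,2) at t=0.4157
    x: enter (2,2) at t=1.3200
    y: enter (2,1) at t=1.5704
    y: enter (2,0) at t=2.7251 ← occupied
  → r_7 = 2.7251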